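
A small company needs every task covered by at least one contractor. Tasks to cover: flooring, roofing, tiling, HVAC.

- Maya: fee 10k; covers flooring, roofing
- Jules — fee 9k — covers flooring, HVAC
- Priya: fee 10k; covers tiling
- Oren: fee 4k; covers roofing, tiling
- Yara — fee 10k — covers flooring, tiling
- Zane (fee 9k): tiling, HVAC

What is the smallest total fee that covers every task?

This is a weighted set-cover instance.
Choose Jules and Oren: together they cover flooring, roofing, tiling, HVAC — every task.
Total fee: 9 + 4 = 13.
No cover costs less than 13.

13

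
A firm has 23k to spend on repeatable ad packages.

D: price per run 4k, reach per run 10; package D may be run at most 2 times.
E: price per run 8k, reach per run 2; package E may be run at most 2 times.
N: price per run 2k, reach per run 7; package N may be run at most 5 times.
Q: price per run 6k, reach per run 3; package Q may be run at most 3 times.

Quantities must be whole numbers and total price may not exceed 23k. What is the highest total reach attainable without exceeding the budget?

N has the best ratio (7/2); taking only N gives at most 5×7 = 35 (stopped by the supply cap of 5).
Mixing does better — 2×D and 5×N: price 18 ≤ 23, reach 2·10 + 5·7 = 55.

55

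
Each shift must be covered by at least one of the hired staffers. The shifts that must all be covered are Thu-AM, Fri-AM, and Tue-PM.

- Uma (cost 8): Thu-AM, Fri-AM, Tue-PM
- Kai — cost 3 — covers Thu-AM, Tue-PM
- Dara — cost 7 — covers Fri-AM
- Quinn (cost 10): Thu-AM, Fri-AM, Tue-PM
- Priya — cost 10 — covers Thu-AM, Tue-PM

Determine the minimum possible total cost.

8

This is a weighted set-cover instance.
The greedy cost-per-new-shift heuristic would pick Kai and Dara for 10, but a cheaper cover exists.
Uma alone covers Thu-AM, Fri-AM, Tue-PM — every shift.
Total cost: 8.
No cover costs less than 8.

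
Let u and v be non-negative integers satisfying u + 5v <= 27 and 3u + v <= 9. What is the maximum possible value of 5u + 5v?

30

The continuous relaxation peaks at (1.29, 5.14) with value 32.14; rounding to a feasible lattice point costs some objective.
(u,v)=(1,5): 1·1+5·5=26≤27, 3·1+1·5=8≤9, objective 30.
(u,v)=(1,4): 1·1+5·4=21≤27, 3·1+1·4=7≤9, objective 25.
Maximum is 30 at (u,v)=(1,5).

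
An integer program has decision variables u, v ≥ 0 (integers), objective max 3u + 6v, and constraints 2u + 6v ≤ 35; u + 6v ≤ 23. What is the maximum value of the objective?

Relaxing integrality, the LP optimum is 52.50 at (u,v) = (17.5, 0), which is not an integer point.
(u,v)=(17,0) is feasible, giving 51.
(u,v)=(16,0) is feasible, giving 48.
No feasible integer point exceeds 51.

51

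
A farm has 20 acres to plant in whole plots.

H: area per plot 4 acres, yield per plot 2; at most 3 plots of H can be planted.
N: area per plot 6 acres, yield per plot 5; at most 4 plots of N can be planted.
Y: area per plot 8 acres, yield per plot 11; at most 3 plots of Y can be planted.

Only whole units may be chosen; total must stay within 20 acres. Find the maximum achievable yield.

24

1×H and 2×Y: area 20 ≤ 20, yield 1·2 + 2·11 = 24.
2×Y: area 16 ≤ 20, yield 2·11 = 22.
Best is 24.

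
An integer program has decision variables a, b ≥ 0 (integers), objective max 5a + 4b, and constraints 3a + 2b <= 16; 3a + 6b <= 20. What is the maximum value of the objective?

25

The continuous relaxation peaks at (4.67, 1) with value 27.33; rounding to a feasible lattice point costs some objective.
(a,b)=(5,0): 3·5+2·0=15≤16, 3·5+6·0=15≤20, objective 25.
(a,b)=(4,1): 3·4+2·1=14≤16, 3·4+6·1=18≤20, objective 24.
(a,b)=(4,0): 3·4+2·0=12≤16, 3·4+6·0=12≤20, objective 20.
No feasible integer point exceeds 25.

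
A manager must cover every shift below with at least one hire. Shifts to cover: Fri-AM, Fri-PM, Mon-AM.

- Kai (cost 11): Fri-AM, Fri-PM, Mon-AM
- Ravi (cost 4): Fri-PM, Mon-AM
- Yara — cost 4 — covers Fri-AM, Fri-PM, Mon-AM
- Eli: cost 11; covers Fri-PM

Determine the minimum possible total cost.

4

This is a weighted set-cover instance.
Yara alone covers Fri-AM, Fri-PM, Mon-AM — every shift.
Total cost: 4.
No cover costs less than 4.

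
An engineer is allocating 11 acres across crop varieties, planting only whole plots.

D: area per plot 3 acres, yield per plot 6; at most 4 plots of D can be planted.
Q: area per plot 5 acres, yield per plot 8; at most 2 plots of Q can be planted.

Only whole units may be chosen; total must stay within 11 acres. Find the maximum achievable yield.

2×D and 1×Q: area 11 ≤ 11, yield 2·6 + 1·8 = 20.
3×D: area 9 ≤ 11, yield 3·6 = 18.
Best is 20.

20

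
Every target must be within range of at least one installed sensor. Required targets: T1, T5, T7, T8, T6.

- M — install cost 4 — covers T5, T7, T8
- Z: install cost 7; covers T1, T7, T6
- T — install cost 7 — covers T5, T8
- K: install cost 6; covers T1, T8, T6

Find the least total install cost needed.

10

Choose M and K: together they cover T1, T5, T7, T8, T6 — every target.
Total install cost: 4 + 6 = 10.
No cover costs less than 10.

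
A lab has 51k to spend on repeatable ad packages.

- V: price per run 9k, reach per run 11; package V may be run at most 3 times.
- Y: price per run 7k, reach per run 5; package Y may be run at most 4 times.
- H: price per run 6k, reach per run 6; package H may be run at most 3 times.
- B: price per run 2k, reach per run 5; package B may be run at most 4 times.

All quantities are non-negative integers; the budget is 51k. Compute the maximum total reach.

66

2×V, 1×Y, 3×H, and 4×B: price 51 ≤ 51, reach 2·11 + 1·5 + 3·6 + 4·5 = 65.
3×V, 3×H, and 3×B: price 51 ≤ 51, reach 3·11 + 3·6 + 3·5 = 66.
Best is 66.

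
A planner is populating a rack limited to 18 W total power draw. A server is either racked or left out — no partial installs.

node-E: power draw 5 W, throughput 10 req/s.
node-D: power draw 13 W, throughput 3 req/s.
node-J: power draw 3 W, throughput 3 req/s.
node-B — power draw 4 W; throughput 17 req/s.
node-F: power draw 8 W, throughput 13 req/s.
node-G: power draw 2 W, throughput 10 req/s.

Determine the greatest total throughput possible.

Take node-J, node-B, node-F, and node-G: power draw 3 + 4 + 8 + 2 = 17 ≤ 18, throughput 3 + 17 + 13 + 10 = 43.
No other feasible combination does better.

43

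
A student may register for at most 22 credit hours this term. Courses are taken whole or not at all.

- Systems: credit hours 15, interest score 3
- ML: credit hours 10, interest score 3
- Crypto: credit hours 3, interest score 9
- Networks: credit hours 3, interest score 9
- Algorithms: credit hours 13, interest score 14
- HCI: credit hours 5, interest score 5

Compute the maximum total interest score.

Take Crypto, Networks, and Algorithms: credit hours 3 + 3 + 13 = 19 ≤ 22, interest score 9 + 9 + 14 = 32.
No other feasible combination does better.

32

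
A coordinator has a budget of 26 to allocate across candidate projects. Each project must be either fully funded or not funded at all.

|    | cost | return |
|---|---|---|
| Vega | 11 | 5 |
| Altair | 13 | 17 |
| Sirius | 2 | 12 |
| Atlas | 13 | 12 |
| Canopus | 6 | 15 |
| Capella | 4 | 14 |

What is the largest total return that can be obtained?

This is a 0-1 knapsack instance.
Take Altair, Sirius, Canopus, and Capella: cost 13 + 2 + 6 + 4 = 25 ≤ 26, return 17 + 12 + 15 + 14 = 58.
No other feasible combination does better.

58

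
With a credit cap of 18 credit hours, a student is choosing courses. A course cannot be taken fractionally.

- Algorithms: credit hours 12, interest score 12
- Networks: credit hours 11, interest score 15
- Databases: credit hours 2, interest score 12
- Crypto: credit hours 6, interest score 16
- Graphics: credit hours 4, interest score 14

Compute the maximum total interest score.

Take Databases, Crypto, and Graphics: credit hours 2 + 6 + 4 = 12 ≤ 18, interest score 12 + 16 + 14 = 42.
No other feasible combination does better.

42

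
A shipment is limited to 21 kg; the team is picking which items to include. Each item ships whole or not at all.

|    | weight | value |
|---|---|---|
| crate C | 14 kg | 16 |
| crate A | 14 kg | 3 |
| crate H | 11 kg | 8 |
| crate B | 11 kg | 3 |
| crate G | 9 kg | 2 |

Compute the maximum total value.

16

Treat it as a binary knapsack problem.
Take crate C: weight 14 ≤ 21, value 16.
No other feasible combination does better.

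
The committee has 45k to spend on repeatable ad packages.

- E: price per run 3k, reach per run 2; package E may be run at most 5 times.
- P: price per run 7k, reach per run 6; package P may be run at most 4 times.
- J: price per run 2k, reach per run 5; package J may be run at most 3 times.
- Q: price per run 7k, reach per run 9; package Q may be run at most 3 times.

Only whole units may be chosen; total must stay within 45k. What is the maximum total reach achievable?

1×E, 2×P, 3×J, and 3×Q: price 44 ≤ 45, reach 1·2 + 2·6 + 3·5 + 3·9 = 56.
2×P, 3×J, and 3×Q: price 41 ≤ 45, reach 2·6 + 3·5 + 3·9 = 54.
Best is 56.

56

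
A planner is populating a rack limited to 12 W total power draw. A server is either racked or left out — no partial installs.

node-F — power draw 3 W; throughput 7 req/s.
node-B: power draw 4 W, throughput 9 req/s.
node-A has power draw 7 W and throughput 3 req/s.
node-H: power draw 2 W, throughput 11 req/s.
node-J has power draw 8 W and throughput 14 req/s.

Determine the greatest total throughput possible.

27

Allowing fractional choices, the relaxed optimum would be about 32.2, but servers are indivisible.
node-B + node-J: power draw 4 + 8 = 12 ≤ 12, throughput 9 + 14 = 23.
node-F + node-B + node-H: power draw 3 + 4 + 2 = 9 ≤ 12, throughput 7 + 9 + 11 = 27.
node-H + node-J: power draw 2 + 8 = 10 ≤ 12, throughput 11 + 14 = 25.
Best is node-F, node-B, and node-H with total throughput 27.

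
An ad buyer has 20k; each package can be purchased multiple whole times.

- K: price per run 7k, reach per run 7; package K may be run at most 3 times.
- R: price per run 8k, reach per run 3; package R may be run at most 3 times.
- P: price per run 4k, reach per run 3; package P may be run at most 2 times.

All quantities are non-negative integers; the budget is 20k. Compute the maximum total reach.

17

This is a bounded integer knapsack.
Take 2×K and 1×P: price 18 ≤ 20, reach 2·7 + 1·3 = 17.
No other integer combination yields more.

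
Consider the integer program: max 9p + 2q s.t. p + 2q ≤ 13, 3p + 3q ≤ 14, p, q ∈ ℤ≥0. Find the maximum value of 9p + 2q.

Relaxing integrality, the LP optimum is 42.00 at (p,q) = (4.67, 0), which is not an integer point.
(p,q)=(4,0): 1·4+2·0=4≤13, 3·4+3·0=12≤14, objective 36.
(p,q)=(3,1): 1·3+2·1=5≤13, 3·3+3·1=12≤14, objective 29.
Maximum is 36 at (p,q)=(4,0).

36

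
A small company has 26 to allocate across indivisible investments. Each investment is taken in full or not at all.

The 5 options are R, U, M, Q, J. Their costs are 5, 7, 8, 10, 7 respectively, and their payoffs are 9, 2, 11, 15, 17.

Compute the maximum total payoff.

43

Allowing fractional choices, the relaxed optimum would be about 46.5, but investments are indivisible.
M + Q + J: cost 8 + 10 + 7 = 25 ≤ 26, payoff 11 + 15 + 17 = 43.
R + Q + J: cost 5 + 10 + 7 = 22 ≤ 26, payoff 9 + 15 + 17 = 41.
Best is M, Q, and J with total payoff 43.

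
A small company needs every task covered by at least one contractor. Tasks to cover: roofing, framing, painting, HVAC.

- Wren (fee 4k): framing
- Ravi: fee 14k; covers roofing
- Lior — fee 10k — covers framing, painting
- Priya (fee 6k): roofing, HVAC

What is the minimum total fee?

Choose Lior and Priya: together they cover roofing, framing, painting, HVAC — every task.
Total fee: 10 + 6 = 16.

16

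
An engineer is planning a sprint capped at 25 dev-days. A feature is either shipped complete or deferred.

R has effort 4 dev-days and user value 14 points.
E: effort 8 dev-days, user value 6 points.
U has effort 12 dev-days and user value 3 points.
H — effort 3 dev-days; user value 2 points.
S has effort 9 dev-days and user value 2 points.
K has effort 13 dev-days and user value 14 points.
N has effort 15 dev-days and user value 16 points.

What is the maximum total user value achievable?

Allowing fractional choices, the relaxed optimum would be about 36.5, but features are indivisible.
R + E + K: effort 4 + 8 + 13 = 25 ≤ 25, user value 14 + 6 + 14 = 34.
R + H + N: effort 4 + 3 + 15 = 22 ≤ 25, user value 14 + 2 + 16 = 32.
Best is R, E, and K with total user value 34.

34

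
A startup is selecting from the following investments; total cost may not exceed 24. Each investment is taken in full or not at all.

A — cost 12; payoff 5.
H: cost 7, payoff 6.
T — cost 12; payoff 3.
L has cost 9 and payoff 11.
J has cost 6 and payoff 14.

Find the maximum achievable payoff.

31

H + J: cost 7 + 6 = 13 ≤ 24, payoff 6 + 14 = 20.
H + L + J: cost 7 + 9 + 6 = 22 ≤ 24, payoff 6 + 11 + 14 = 31.
L + J: cost 9 + 6 = 15 ≤ 24, payoff 11 + 14 = 25.
Best is H, L, and J with total payoff 31.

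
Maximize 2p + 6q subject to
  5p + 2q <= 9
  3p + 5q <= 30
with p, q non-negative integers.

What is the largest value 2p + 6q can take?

24

The continuous relaxation peaks at (0, 4.5) with value 27.00; rounding to a feasible lattice point costs some objective.
(p,q)=(0,4): 5·0+2·4=8≤9, 3·0+5·4=20≤30, objective 24.
(p,q)=(0,3): 5·0+2·3=6≤9, 3·0+5·3=15≤30, objective 18.
Maximum is 24 at (p,q)=(0,4).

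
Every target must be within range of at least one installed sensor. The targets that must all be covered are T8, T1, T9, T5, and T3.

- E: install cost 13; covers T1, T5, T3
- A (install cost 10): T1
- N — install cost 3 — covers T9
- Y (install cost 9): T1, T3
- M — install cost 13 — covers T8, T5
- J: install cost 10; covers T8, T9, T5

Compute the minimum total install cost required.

19

The greedy cost-per-new-target heuristic would pick N, E, and J for 26, but a cheaper cover exists.
Choose Y and J: together they cover T8, T1, T9, T5, T3 — every target.
Total install cost: 9 + 10 = 19.
No cover costs less than 19.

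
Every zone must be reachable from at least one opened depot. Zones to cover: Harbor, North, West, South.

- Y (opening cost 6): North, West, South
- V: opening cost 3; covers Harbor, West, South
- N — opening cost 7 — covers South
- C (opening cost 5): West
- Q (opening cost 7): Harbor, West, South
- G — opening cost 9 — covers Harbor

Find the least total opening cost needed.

This is an integer covering problem.
Choose Y and V: together they cover Harbor, North, West, South — every zone.
Total opening cost: 6 + 3 = 9.
No cover costs less than 9.

9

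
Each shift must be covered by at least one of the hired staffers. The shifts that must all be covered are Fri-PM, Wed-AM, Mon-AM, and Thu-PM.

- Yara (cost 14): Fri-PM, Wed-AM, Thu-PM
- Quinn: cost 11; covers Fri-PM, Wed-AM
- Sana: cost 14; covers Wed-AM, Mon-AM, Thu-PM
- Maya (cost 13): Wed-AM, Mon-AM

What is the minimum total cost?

25

The greedy cost-per-new-shift heuristic would pick Yara and Maya for 27, but a cheaper cover exists.
Choose Quinn and Sana: together they cover Fri-PM, Wed-AM, Mon-AM, Thu-PM — every shift.
Total cost: 11 + 14 = 25.
No cover costs less than 25.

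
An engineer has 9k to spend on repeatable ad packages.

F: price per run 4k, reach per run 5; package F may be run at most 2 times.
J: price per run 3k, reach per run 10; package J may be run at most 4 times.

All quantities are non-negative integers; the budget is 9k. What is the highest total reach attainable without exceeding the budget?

30

J has the best ratio (10/3); taking only J gives at most 3×10 = 30 (stopped by the price limit).
Optimal: 3×J: price 9 ≤ 9, reach 3·10 = 30.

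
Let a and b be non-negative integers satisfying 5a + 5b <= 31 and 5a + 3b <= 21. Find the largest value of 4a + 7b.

Relaxing integrality, the LP optimum is 43.40 at (a,b) = (0, 6.2), which is not an integer point.
(a,b)=(0,6): 5·0+5·6=30≤31, 5·0+3·6=18≤21, objective 42.
(a,b)=(1,5): 5·1+5·5=30≤31, 5·1+3·5=20≤21, objective 39.
(a,b)=(0,5): 5·0+5·5=25≤31, 5·0+3·5=15≤21, objective 35.
The best lattice point is (0,6), giving 42.

42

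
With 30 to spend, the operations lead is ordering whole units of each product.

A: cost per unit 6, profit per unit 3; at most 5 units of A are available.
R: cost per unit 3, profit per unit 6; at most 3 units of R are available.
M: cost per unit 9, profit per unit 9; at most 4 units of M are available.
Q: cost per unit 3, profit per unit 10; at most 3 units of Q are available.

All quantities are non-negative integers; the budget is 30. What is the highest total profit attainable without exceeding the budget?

57

3×R, 1×M, and 3×Q: cost 27 ≤ 30, profit 3·6 + 1·9 + 3·10 = 57.
1×R, 2×M, and 3×Q: cost 30 ≤ 30, profit 1·6 + 2·9 + 3·10 = 54.
Best is 57.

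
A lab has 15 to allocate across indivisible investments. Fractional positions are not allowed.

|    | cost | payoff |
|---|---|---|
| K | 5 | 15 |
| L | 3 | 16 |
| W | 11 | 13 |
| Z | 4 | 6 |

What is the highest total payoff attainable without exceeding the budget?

K + L + Z: cost 5 + 3 + 4 = 12 ≤ 15, payoff 15 + 16 + 6 = 37.
K + L: cost 5 + 3 = 8 ≤ 15, payoff 15 + 16 = 31.
Best is K, L, and Z with total payoff 37.

37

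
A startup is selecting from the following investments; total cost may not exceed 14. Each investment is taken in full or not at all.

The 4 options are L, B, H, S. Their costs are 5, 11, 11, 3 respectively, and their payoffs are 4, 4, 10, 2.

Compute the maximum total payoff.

H: cost 11 ≤ 14, payoff 10.
H + S: cost 11 + 3 = 14 ≤ 14, payoff 10 + 2 = 12.
Best is H and S with total payoff 12.

12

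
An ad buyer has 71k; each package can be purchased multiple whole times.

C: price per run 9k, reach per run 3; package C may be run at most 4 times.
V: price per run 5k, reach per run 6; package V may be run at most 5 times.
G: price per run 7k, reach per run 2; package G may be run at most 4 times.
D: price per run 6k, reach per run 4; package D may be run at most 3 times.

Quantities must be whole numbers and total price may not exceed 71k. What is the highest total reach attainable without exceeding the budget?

51

This is a bounded integer knapsack.
V has the best ratio (6/5); taking only V gives at most 5×6 = 30 (stopped by the supply cap of 5).
Mixing does better — 3×C, 5×V, and 3×D: price 70 ≤ 71, reach 3·3 + 5·6 + 3·4 = 51.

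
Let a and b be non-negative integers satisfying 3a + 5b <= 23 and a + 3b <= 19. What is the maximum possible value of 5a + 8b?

38

The continuous relaxation peaks at (7.67, 0) with value 38.33; rounding to a feasible lattice point costs some objective.
(a,b)=(6,1): 3·6+5·1=23≤23, 1·6+3·1=9≤19, objective 38.
(a,b)=(7,0): 3·7+5·0=21≤23, 1·7+3·0=7≤19, objective 35.
The best lattice point is (6,1), giving 38.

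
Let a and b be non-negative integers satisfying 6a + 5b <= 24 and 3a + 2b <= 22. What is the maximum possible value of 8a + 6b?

32

(a,b)=(4,0): 6·4+5·0=24≤24, 3·4+2·0=12≤22, objective 32.
(a,b)=(3,1): 6·3+5·1=23≤24, 3·3+2·1=11≤22, objective 30.
(a,b)=(3,0): 6·3+5·0=18≤24, 3·3+2·0=9≤22, objective 24.
Maximum is 32 at (a,b)=(4,0).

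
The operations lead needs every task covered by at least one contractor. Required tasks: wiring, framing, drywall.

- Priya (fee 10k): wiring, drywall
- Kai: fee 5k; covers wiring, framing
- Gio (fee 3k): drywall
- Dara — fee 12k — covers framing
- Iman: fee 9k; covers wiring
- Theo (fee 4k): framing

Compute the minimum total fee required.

8

Choose Kai and Gio: together they cover wiring, framing, drywall — every task.
Total fee: 5 + 3 = 8.
No cover costs less than 8.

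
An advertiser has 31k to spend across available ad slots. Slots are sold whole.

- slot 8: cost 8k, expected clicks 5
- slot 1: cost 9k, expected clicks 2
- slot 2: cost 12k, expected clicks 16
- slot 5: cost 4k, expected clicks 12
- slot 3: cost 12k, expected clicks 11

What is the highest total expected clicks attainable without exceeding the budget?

39

slot 8 + slot 2 + slot 5: cost 8 + 12 + 4 = 24 ≤ 31, expected clicks 5 + 16 + 12 = 33.
slot 2 + slot 5 + slot 3: cost 12 + 4 + 12 = 28 ≤ 31, expected clicks 16 + 12 + 11 = 39.
Best is slot 2, slot 5, and slot 3 with total expected clicks 39.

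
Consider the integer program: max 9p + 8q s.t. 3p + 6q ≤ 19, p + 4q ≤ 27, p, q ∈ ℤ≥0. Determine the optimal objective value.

54

(p,q)=(6,0): 3·6+6·0=18≤19, 1·6+4·0=6≤27, objective 54.
(p,q)=(5,0): 3·5+6·0=15≤19, 1·5+4·0=5≤27, objective 45.
Maximum is 54 at (p,q)=(6,0).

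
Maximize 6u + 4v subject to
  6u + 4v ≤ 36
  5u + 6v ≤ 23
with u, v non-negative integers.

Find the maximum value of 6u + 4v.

24

Relaxing integrality, the LP optimum is 27.60 at (u,v) = (4.6, 0), which is not an integer point.
(u,v)=(4,0): 6·4+4·0=24≤36, 5·4+6·0=20≤23, objective 24.
(u,v)=(3,1): 6·3+4·1=22≤36, 5·3+6·1=21≤23, objective 22.
(u,v)=(3,0): 6·3+4·0=18≤36, 5·3+6·0=15≤23, objective 18.
The best lattice point is (4,0), giving 24.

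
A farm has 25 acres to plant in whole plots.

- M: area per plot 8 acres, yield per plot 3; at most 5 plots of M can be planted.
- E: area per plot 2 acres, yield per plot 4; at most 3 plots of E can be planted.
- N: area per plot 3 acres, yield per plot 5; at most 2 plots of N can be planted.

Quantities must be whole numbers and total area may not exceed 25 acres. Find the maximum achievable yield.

25

2×M, 3×E, and 1×N: area 25 ≤ 25, yield 2·3 + 3·4 + 1·5 = 23.
1×M, 3×E, and 2×N: area 20 ≤ 25, yield 1·3 + 3·4 + 2·5 = 25.
Best is 25.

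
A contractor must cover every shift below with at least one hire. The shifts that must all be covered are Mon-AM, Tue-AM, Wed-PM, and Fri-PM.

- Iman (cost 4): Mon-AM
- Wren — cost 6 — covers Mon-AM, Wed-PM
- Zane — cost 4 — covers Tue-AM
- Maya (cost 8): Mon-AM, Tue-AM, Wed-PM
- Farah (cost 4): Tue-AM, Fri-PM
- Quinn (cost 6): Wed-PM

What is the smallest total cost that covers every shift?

This is a weighted set-cover instance.
Choose Wren and Farah: together they cover Mon-AM, Tue-AM, Wed-PM, Fri-PM — every shift.
Total cost: 6 + 4 = 10.

10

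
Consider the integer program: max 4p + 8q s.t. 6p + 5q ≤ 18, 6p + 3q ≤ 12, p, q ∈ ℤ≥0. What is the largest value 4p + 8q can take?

24

The continuous relaxation peaks at (0, 3.6) with value 28.80; rounding to a feasible lattice point costs some objective.
(p,q)=(0,3): 6·0+5·3=15≤18, 6·0+3·3=9≤12, objective 24.
(p,q)=(1,2): 6·1+5·2=16≤18, 6·1+3·2=12≤12, objective 20.
(p,q)=(0,2): 6·0+5·2=10≤18, 6·0+3·2=6≤12, objective 16.
No feasible integer point exceeds 24.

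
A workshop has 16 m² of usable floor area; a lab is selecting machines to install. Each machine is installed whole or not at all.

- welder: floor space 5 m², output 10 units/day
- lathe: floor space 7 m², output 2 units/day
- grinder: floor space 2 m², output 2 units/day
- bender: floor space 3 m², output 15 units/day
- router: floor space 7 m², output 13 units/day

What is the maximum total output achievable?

38

Treat it as a binary knapsack problem.
Allowing fractional choices, the relaxed optimum would be about 39.0, but machines are indivisible.
welder + bender + router: floor space 5 + 3 + 7 = 15 ≤ 16, output 10 + 15 + 13 = 38.
grinder + bender + router: floor space 2 + 3 + 7 = 12 ≤ 16, output 2 + 15 + 13 = 30.
bender + router: floor space 3 + 7 = 10 ≤ 16, output 15 + 13 = 28.
Best is welder, bender, and router with total output 38.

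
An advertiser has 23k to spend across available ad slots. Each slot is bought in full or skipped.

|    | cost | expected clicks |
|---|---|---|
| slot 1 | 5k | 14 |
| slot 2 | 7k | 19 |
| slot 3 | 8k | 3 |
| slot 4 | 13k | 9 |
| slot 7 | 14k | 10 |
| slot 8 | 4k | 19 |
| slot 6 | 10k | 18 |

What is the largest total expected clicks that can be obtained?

56

This is an integer program with binary decision variables.
Take slot 2, slot 8, and slot 6: cost 7 + 4 + 10 = 21 ≤ 23, expected clicks 19 + 19 + 18 = 56.
No other feasible combination does better.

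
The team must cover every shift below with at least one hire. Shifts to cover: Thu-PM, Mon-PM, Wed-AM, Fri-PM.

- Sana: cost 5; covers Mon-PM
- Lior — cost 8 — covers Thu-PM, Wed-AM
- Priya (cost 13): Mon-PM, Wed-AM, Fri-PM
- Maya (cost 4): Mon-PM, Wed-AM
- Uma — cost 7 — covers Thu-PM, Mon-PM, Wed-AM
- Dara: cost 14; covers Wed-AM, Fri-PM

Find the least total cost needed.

The greedy cost-per-new-shift heuristic would pick Maya, Uma, and Priya for 24, but a cheaper cover exists.
Choose Priya and Uma: together they cover Thu-PM, Mon-PM, Wed-AM, Fri-PM — every shift.
Total cost: 13 + 7 = 20.
No cover costs less than 20.

20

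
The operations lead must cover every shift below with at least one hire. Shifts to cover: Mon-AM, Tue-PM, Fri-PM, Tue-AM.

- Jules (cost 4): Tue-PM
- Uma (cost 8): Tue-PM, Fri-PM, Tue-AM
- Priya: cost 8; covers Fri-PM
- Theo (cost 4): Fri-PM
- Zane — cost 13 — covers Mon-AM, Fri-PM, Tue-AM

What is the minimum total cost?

17

The greedy cost-per-new-shift heuristic would pick Uma and Zane for 21, but a cheaper cover exists.
Choose Jules and Zane: together they cover Mon-AM, Tue-PM, Fri-PM, Tue-AM — every shift.
Total cost: 4 + 13 = 17.
No cover costs less than 17.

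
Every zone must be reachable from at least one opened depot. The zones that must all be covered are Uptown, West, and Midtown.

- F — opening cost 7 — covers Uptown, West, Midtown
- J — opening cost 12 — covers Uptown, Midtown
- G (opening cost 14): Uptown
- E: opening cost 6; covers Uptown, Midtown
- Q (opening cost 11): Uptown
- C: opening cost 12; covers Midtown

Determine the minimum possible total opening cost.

F alone covers Uptown, West, Midtown — every zone.
Total opening cost: 7.

7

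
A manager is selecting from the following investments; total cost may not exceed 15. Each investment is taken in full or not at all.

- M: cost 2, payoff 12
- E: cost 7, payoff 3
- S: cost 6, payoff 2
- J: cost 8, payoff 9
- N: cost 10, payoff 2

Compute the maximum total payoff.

This is an integer program with binary decision variables.
Allowing fractional choices, the relaxed optimum would be about 23.1, but investments are indivisible.
M + E + S: cost 2 + 7 + 6 = 15 ≤ 15, payoff 12 + 3 + 2 = 17.
M + J: cost 2 + 8 = 10 ≤ 15, payoff 12 + 9 = 21.
M + E: cost 2 + 7 = 9 ≤ 15, payoff 12 + 3 = 15.
Best is M and J with total payoff 21.

21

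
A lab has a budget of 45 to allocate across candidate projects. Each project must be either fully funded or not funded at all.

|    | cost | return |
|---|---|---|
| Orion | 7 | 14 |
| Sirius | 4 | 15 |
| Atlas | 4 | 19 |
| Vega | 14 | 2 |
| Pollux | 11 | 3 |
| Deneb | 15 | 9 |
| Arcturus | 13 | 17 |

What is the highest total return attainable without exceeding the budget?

74

This is a 0-1 knapsack instance.
Allowing fractional choices, the relaxed optimum would be about 74.5, but projects are indivisible.
Orion + Sirius + Atlas + Deneb + Arcturus: cost 7 + 4 + 4 + 15 + 13 = 43 ≤ 45, return 14 + 15 + 19 + 9 + 17 = 74.
Orion + Sirius + Atlas + Vega + Arcturus: cost 7 + 4 + 4 + 14 + 13 = 42 ≤ 45, return 14 + 15 + 19 + 2 + 17 = 67.
Orion + Sirius + Atlas + Pollux + Arcturus: cost 7 + 4 + 4 + 11 + 13 = 39 ≤ 45, return 14 + 15 + 19 + 3 + 17 = 68.
Best is Orion, Sirius, Atlas, Deneb, and Arcturus with total return 74.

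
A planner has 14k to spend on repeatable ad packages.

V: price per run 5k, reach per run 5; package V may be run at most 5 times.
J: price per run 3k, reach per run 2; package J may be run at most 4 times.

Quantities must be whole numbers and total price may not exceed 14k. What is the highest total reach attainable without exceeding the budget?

12

This is a bounded integer knapsack.
V has the best ratio (5/5); taking only V gives at most 2×5 = 10 (stopped by the price limit).
Mixing does better — 2×V and 1×J: price 13 ≤ 14, reach 2·5 + 1·2 = 12.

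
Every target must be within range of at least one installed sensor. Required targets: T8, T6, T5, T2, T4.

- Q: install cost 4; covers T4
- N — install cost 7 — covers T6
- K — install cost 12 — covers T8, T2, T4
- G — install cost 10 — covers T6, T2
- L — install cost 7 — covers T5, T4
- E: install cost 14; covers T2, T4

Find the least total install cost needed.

The greedy cost-per-new-target heuristic would pick L, G, and K for 29, but a cheaper cover exists.
Choose N, K, and L: together they cover T8, T6, T5, T2, T4 — every target.
Total install cost: 7 + 12 + 7 = 26.
No cover costs less than 26.

26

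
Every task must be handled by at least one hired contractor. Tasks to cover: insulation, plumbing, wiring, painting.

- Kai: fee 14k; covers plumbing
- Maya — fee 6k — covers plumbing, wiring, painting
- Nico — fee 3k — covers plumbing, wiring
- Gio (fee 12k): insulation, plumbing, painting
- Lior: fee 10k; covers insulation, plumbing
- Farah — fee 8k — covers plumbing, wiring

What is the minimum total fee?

The greedy cost-per-new-task heuristic would pick Nico, Maya, and Lior for 19, but a cheaper cover exists.
Choose Nico and Gio: together they cover insulation, plumbing, wiring, painting — every task.
Total fee: 3 + 12 = 15.
No cover costs less than 15.

15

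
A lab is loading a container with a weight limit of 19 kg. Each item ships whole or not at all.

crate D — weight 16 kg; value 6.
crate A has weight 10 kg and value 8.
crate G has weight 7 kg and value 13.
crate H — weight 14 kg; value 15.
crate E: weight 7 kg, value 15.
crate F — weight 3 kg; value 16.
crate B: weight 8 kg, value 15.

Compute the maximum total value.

Allowing fractional choices, the relaxed optimum would be about 47.9, but items are indivisible.
crate G + crate F + crate B: weight 7 + 3 + 8 = 18 ≤ 19, value 13 + 16 + 15 = 44.
crate E + crate F + crate B: weight 7 + 3 + 8 = 18 ≤ 19, value 15 + 16 + 15 = 46.
crate G + crate E + crate F: weight 7 + 7 + 3 = 17 ≤ 19, value 13 + 15 + 16 = 44.
Best is crate E, crate F, and crate B with total value 46.

46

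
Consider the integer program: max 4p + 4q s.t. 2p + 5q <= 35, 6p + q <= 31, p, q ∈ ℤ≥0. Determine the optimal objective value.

36

The continuous relaxation peaks at (4.29, 5.29) with value 38.29; rounding to a feasible lattice point costs some objective.
(p,q)=(4,5): 2·4+5·5=33≤35, 6·4+1·5=29≤31, objective 36.
(p,q)=(4,4): 2·4+5·4=28≤35, 6·4+1·4=28≤31, objective 32.
(p,q)=(3,5): 2·3+5·5=31≤35, 6·3+1·5=23≤31, objective 32.
Maximum is 36 at (p,q)=(4,5).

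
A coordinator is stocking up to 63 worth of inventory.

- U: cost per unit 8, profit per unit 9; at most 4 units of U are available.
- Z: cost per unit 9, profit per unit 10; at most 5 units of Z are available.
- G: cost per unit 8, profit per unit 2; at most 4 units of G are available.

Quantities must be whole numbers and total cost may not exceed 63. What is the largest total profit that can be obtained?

68

3×U and 4×Z: cost 60 ≤ 63, profit 3·9 + 4·10 = 67.
2×U and 5×Z: cost 61 ≤ 63, profit 2·9 + 5·10 = 68.
Best is 68.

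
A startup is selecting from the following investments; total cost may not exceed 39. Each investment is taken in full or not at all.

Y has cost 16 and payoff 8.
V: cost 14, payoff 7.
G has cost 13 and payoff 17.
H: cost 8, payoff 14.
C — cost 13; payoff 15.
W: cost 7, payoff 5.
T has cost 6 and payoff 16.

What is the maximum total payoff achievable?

Take G, C, W, and T: cost 13 + 13 + 7 + 6 = 39 ≤ 39, payoff 17 + 15 + 5 + 16 = 53.
No other feasible combination does better.

53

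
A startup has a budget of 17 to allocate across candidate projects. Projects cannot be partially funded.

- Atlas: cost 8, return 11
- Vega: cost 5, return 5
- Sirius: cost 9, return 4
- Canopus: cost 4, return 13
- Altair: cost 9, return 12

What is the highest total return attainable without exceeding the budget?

This is an integer program with binary decision variables.
Allowing fractional choices, the relaxed optimum would be about 30.7, but projects are indivisible.
Atlas + Vega + Canopus: cost 8 + 5 + 4 = 17 ≤ 17, return 11 + 5 + 13 = 29.
Atlas + Canopus: cost 8 + 4 = 12 ≤ 17, return 11 + 13 = 24.
Canopus + Altair: cost 4 + 9 = 13 ≤ 17, return 13 + 12 = 25.
Best is Atlas, Vega, and Canopus with total return 29.

29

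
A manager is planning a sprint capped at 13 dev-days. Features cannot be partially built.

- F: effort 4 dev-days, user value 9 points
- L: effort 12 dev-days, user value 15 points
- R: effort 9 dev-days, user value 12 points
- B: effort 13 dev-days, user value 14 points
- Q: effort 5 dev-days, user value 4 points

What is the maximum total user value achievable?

Take F and R: effort 4 + 9 = 13 ≤ 13, user value 9 + 12 = 21.
No other feasible combination does better.

21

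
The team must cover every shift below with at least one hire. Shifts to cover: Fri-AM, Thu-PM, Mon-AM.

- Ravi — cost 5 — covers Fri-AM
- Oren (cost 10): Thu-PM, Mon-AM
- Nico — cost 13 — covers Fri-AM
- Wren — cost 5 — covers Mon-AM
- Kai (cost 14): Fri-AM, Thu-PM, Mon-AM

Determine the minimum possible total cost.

14

Kai alone covers Fri-AM, Thu-PM, Mon-AM — every shift.
Total cost: 14.
No cover costs less than 14.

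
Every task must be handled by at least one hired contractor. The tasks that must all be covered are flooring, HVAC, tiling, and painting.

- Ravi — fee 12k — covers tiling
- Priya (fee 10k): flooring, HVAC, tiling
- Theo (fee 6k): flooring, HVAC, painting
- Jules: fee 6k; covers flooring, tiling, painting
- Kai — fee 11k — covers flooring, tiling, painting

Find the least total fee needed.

This is a weighted set-cover instance.
Choose Theo and Jules: together they cover flooring, HVAC, tiling, painting — every task.
Total fee: 6 + 6 = 12.
No cover costs less than 12.

12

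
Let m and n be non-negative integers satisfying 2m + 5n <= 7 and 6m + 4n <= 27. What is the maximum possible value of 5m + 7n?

15

(m,n)=(3,0) is feasible, giving 15.
(m,n)=(2,0) is feasible, giving 10.
No feasible integer point exceeds 15.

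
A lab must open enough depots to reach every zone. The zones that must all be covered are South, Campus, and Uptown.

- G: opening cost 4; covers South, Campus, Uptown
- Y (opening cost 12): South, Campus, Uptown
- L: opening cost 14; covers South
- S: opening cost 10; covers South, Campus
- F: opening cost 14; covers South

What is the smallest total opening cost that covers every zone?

4

G alone covers South, Campus, Uptown — every zone.
Total opening cost: 4.
No cover costs less than 4.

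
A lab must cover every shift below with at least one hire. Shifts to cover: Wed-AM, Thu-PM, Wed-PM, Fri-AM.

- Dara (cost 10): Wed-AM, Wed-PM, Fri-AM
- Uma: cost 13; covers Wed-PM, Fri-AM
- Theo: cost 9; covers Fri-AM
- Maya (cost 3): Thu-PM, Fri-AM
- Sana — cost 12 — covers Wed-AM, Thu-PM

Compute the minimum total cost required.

Choose Dara and Maya: together they cover Wed-AM, Thu-PM, Wed-PM, Fri-AM — every shift.
Total cost: 10 + 3 = 13.
No cover costs less than 13.

13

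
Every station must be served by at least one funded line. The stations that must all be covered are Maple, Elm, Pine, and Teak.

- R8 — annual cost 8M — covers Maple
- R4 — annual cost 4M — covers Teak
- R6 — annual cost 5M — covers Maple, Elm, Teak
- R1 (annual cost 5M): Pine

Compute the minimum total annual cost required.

This is a weighted set-cover instance.
Choose R6 and R1: together they cover Maple, Elm, Pine, Teak — every station.
Total annual cost: 5 + 5 = 10.
No cover costs less than 10.

10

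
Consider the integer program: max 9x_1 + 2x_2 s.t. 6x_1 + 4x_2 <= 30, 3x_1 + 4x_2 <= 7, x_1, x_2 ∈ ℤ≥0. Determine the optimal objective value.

18

(x_1,x_2)=(2,0): 6·2+4·0=12≤30, 3·2+4·0=6≤7, objective 18.
(x_1,x_2)=(1,1): 6·1+4·1=10≤30, 3·1+4·1=7≤7, objective 11.
The best lattice point is (2,0), giving 18.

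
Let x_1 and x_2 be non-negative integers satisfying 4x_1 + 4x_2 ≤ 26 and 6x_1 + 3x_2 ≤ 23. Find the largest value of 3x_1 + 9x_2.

54

The continuous relaxation peaks at (0, 6.5) with value 58.50; rounding to a feasible lattice point costs some objective.
(x_1,x_2)=(0,6): 4·0+4·6=24≤26, 6·0+3·6=18≤23, objective 54.
(x_1,x_2)=(1,5): 4·1+4·5=24≤26, 6·1+3·5=21≤23, objective 48.
(x_1,x_2)=(0,5): 4·0+4·5=20≤26, 6·0+3·5=15≤23, objective 45.
Maximum is 54 at (x_1,x_2)=(0,6).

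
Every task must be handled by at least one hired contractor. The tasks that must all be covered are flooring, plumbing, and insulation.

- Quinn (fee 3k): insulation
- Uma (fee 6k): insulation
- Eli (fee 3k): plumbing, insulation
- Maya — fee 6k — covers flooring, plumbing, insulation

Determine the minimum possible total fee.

Maya alone covers flooring, plumbing, insulation — every task.
Total fee: 6.

6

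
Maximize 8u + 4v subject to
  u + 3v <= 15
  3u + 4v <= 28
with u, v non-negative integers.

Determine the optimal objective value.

Relaxing integrality, the LP optimum is 74.67 at (u,v) = (9.33, 0), which is not an integer point.
(u,v)=(9,0): 1·9+3·0=9≤15, 3·9+4·0=27≤28, objective 72.
(u,v)=(8,1): 1·8+3·1=11≤15, 3·8+4·1=28≤28, objective 68.
(u,v)=(8,0): 1·8+3·0=8≤15, 3·8+4·0=24≤28, objective 64.
No feasible integer point exceeds 72.

72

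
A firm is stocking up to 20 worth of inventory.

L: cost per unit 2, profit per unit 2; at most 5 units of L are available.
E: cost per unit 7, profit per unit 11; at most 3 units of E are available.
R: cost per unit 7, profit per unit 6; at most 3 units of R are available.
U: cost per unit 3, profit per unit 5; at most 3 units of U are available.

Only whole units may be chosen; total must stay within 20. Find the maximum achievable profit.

2×E and 2×U: cost 20 ≤ 20, profit 2·11 + 2·5 = 32.
2×L, 1×E, and 3×U: cost 20 ≤ 20, profit 2·2 + 1·11 + 3·5 = 30.
Best is 32.

32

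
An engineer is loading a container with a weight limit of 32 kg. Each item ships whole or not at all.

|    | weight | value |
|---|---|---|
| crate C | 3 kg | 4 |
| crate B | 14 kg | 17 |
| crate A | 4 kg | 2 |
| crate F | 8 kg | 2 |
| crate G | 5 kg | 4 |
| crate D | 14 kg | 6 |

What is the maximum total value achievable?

This is an integer program with binary decision variables.
crate C + crate B + crate F + crate G: weight 3 + 14 + 8 + 5 = 30 ≤ 32, value 4 + 17 + 2 + 4 = 27.
crate C + crate B + crate A + crate G: weight 3 + 14 + 4 + 5 = 26 ≤ 32, value 4 + 17 + 2 + 4 = 27.
The maximum value is 27; one optimal choice is crate C, crate B, crate A, and crate G.

27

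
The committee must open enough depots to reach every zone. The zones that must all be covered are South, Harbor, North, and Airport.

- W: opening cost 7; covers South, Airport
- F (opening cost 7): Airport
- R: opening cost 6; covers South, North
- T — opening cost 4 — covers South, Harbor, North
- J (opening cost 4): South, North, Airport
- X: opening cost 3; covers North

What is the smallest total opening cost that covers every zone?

Choose T and J: together they cover South, Harbor, North, Airport — every zone.
Total opening cost: 4 + 4 = 8.
No cover costs less than 8.

8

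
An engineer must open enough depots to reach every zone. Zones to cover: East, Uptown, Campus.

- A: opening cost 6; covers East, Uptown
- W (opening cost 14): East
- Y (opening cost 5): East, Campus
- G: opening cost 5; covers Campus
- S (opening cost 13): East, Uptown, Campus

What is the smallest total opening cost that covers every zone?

11

Choose A and Y: together they cover East, Uptown, Campus — every zone.
Total opening cost: 6 + 5 = 11.
No cover costs less than 11.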